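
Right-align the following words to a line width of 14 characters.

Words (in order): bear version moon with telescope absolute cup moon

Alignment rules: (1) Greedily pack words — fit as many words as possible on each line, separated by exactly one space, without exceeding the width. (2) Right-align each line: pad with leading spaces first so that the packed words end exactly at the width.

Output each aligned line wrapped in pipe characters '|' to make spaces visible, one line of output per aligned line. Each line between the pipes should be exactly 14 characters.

Line 1: ['bear', 'version'] (min_width=12, slack=2)
Line 2: ['moon', 'with'] (min_width=9, slack=5)
Line 3: ['telescope'] (min_width=9, slack=5)
Line 4: ['absolute', 'cup'] (min_width=12, slack=2)
Line 5: ['moon'] (min_width=4, slack=10)

Answer: |  bear version|
|     moon with|
|     telescope|
|  absolute cup|
|          moon|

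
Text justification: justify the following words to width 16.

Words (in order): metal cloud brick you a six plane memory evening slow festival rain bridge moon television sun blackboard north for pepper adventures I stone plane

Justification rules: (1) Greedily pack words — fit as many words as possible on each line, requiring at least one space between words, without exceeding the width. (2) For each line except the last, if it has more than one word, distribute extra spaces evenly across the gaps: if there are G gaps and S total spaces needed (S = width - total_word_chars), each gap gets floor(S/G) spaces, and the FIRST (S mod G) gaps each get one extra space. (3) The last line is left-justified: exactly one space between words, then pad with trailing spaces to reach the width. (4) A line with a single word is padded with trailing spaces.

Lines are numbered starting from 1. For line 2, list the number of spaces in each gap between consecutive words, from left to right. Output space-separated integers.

Answer: 2 1 1

Derivation:
Line 1: ['metal', 'cloud'] (min_width=11, slack=5)
Line 2: ['brick', 'you', 'a', 'six'] (min_width=15, slack=1)
Line 3: ['plane', 'memory'] (min_width=12, slack=4)
Line 4: ['evening', 'slow'] (min_width=12, slack=4)
Line 5: ['festival', 'rain'] (min_width=13, slack=3)
Line 6: ['bridge', 'moon'] (min_width=11, slack=5)
Line 7: ['television', 'sun'] (min_width=14, slack=2)
Line 8: ['blackboard', 'north'] (min_width=16, slack=0)
Line 9: ['for', 'pepper'] (min_width=10, slack=6)
Line 10: ['adventures', 'I'] (min_width=12, slack=4)
Line 11: ['stone', 'plane'] (min_width=11, slack=5)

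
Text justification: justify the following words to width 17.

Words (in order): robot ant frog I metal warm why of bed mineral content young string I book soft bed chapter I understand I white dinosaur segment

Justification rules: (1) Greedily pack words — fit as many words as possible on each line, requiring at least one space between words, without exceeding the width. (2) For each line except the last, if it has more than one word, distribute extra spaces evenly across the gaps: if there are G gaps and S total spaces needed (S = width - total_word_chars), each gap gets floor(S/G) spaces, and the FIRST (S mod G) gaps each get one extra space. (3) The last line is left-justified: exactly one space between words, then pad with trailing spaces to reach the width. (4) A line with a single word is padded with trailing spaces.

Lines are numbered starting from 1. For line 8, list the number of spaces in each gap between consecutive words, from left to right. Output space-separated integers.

Line 1: ['robot', 'ant', 'frog', 'I'] (min_width=16, slack=1)
Line 2: ['metal', 'warm', 'why', 'of'] (min_width=17, slack=0)
Line 3: ['bed', 'mineral'] (min_width=11, slack=6)
Line 4: ['content', 'young'] (min_width=13, slack=4)
Line 5: ['string', 'I', 'book'] (min_width=13, slack=4)
Line 6: ['soft', 'bed', 'chapter'] (min_width=16, slack=1)
Line 7: ['I', 'understand', 'I'] (min_width=14, slack=3)
Line 8: ['white', 'dinosaur'] (min_width=14, slack=3)
Line 9: ['segment'] (min_width=7, slack=10)

Answer: 4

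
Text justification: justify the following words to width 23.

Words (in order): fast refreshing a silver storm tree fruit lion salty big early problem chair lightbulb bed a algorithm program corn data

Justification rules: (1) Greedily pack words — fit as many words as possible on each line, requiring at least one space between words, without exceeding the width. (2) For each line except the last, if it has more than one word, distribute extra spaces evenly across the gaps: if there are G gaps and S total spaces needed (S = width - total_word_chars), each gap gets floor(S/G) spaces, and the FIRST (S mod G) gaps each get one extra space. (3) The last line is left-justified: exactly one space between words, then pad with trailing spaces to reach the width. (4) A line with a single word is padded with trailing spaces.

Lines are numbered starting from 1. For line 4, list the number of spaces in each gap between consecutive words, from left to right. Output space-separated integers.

Line 1: ['fast', 'refreshing', 'a'] (min_width=17, slack=6)
Line 2: ['silver', 'storm', 'tree', 'fruit'] (min_width=23, slack=0)
Line 3: ['lion', 'salty', 'big', 'early'] (min_width=20, slack=3)
Line 4: ['problem', 'chair', 'lightbulb'] (min_width=23, slack=0)
Line 5: ['bed', 'a', 'algorithm', 'program'] (min_width=23, slack=0)
Line 6: ['corn', 'data'] (min_width=9, slack=14)

Answer: 1 1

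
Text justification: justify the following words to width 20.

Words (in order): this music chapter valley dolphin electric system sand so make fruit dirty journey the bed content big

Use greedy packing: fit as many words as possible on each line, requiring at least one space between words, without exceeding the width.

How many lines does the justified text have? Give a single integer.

Line 1: ['this', 'music', 'chapter'] (min_width=18, slack=2)
Line 2: ['valley', 'dolphin'] (min_width=14, slack=6)
Line 3: ['electric', 'system', 'sand'] (min_width=20, slack=0)
Line 4: ['so', 'make', 'fruit', 'dirty'] (min_width=19, slack=1)
Line 5: ['journey', 'the', 'bed'] (min_width=15, slack=5)
Line 6: ['content', 'big'] (min_width=11, slack=9)
Total lines: 6

Answer: 6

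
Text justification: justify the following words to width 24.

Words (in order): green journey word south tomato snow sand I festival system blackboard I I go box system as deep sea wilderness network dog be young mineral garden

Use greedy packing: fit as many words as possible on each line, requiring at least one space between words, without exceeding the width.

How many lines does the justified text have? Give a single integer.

Answer: 7

Derivation:
Line 1: ['green', 'journey', 'word', 'south'] (min_width=24, slack=0)
Line 2: ['tomato', 'snow', 'sand', 'I'] (min_width=18, slack=6)
Line 3: ['festival', 'system'] (min_width=15, slack=9)
Line 4: ['blackboard', 'I', 'I', 'go', 'box'] (min_width=21, slack=3)
Line 5: ['system', 'as', 'deep', 'sea'] (min_width=18, slack=6)
Line 6: ['wilderness', 'network', 'dog'] (min_width=22, slack=2)
Line 7: ['be', 'young', 'mineral', 'garden'] (min_width=23, slack=1)
Total lines: 7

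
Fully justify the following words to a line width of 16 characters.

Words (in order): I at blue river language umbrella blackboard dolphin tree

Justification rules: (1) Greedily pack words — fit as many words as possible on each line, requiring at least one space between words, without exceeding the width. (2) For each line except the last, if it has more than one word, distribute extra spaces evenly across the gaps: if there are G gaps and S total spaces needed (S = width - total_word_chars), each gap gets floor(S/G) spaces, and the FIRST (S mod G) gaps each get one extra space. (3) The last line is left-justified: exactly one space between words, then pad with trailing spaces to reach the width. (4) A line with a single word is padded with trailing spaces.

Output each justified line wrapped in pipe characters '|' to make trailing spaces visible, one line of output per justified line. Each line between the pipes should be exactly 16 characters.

Line 1: ['I', 'at', 'blue', 'river'] (min_width=15, slack=1)
Line 2: ['language'] (min_width=8, slack=8)
Line 3: ['umbrella'] (min_width=8, slack=8)
Line 4: ['blackboard'] (min_width=10, slack=6)
Line 5: ['dolphin', 'tree'] (min_width=12, slack=4)

Answer: |I  at blue river|
|language        |
|umbrella        |
|blackboard      |
|dolphin tree    |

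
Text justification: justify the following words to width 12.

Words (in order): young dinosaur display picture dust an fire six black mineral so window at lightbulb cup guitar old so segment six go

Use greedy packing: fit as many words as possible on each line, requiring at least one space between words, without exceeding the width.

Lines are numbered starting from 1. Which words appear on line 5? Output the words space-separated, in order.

Line 1: ['young'] (min_width=5, slack=7)
Line 2: ['dinosaur'] (min_width=8, slack=4)
Line 3: ['display'] (min_width=7, slack=5)
Line 4: ['picture', 'dust'] (min_width=12, slack=0)
Line 5: ['an', 'fire', 'six'] (min_width=11, slack=1)
Line 6: ['black'] (min_width=5, slack=7)
Line 7: ['mineral', 'so'] (min_width=10, slack=2)
Line 8: ['window', 'at'] (min_width=9, slack=3)
Line 9: ['lightbulb'] (min_width=9, slack=3)
Line 10: ['cup', 'guitar'] (min_width=10, slack=2)
Line 11: ['old', 'so'] (min_width=6, slack=6)
Line 12: ['segment', 'six'] (min_width=11, slack=1)
Line 13: ['go'] (min_width=2, slack=10)

Answer: an fire six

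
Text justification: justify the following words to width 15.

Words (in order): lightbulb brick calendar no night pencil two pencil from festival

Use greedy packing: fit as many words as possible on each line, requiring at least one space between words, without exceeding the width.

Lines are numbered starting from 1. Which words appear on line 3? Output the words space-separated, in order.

Line 1: ['lightbulb', 'brick'] (min_width=15, slack=0)
Line 2: ['calendar', 'no'] (min_width=11, slack=4)
Line 3: ['night', 'pencil'] (min_width=12, slack=3)
Line 4: ['two', 'pencil', 'from'] (min_width=15, slack=0)
Line 5: ['festival'] (min_width=8, slack=7)

Answer: night pencil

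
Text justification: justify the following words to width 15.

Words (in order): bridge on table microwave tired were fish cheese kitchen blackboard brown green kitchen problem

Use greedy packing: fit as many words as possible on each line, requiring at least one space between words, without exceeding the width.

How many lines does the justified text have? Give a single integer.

Answer: 7

Derivation:
Line 1: ['bridge', 'on', 'table'] (min_width=15, slack=0)
Line 2: ['microwave', 'tired'] (min_width=15, slack=0)
Line 3: ['were', 'fish'] (min_width=9, slack=6)
Line 4: ['cheese', 'kitchen'] (min_width=14, slack=1)
Line 5: ['blackboard'] (min_width=10, slack=5)
Line 6: ['brown', 'green'] (min_width=11, slack=4)
Line 7: ['kitchen', 'problem'] (min_width=15, slack=0)
Total lines: 7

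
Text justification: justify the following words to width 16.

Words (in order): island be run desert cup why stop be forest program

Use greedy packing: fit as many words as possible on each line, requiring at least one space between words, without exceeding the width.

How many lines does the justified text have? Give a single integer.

Answer: 4

Derivation:
Line 1: ['island', 'be', 'run'] (min_width=13, slack=3)
Line 2: ['desert', 'cup', 'why'] (min_width=14, slack=2)
Line 3: ['stop', 'be', 'forest'] (min_width=14, slack=2)
Line 4: ['program'] (min_width=7, slack=9)
Total lines: 4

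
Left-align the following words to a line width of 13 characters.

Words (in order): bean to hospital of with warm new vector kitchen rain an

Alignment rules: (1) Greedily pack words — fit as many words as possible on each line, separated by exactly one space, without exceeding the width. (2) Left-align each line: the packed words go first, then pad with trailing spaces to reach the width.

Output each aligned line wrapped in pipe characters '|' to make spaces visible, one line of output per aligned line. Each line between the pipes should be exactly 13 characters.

Line 1: ['bean', 'to'] (min_width=7, slack=6)
Line 2: ['hospital', 'of'] (min_width=11, slack=2)
Line 3: ['with', 'warm', 'new'] (min_width=13, slack=0)
Line 4: ['vector'] (min_width=6, slack=7)
Line 5: ['kitchen', 'rain'] (min_width=12, slack=1)
Line 6: ['an'] (min_width=2, slack=11)

Answer: |bean to      |
|hospital of  |
|with warm new|
|vector       |
|kitchen rain |
|an           |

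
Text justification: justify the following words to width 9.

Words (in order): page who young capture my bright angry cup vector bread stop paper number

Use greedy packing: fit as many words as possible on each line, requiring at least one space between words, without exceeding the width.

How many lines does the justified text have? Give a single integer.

Answer: 10

Derivation:
Line 1: ['page', 'who'] (min_width=8, slack=1)
Line 2: ['young'] (min_width=5, slack=4)
Line 3: ['capture'] (min_width=7, slack=2)
Line 4: ['my', 'bright'] (min_width=9, slack=0)
Line 5: ['angry', 'cup'] (min_width=9, slack=0)
Line 6: ['vector'] (min_width=6, slack=3)
Line 7: ['bread'] (min_width=5, slack=4)
Line 8: ['stop'] (min_width=4, slack=5)
Line 9: ['paper'] (min_width=5, slack=4)
Line 10: ['number'] (min_width=6, slack=3)
Total lines: 10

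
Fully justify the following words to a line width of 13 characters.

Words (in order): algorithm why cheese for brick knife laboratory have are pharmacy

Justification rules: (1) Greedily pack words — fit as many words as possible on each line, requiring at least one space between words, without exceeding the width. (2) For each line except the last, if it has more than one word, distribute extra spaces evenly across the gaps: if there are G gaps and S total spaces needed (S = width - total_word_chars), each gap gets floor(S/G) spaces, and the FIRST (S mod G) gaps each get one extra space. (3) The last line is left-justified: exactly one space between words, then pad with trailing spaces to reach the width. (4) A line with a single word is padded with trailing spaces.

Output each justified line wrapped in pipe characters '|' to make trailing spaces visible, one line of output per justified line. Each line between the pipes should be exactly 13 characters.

Answer: |algorithm why|
|cheese    for|
|brick   knife|
|laboratory   |
|have      are|
|pharmacy     |

Derivation:
Line 1: ['algorithm', 'why'] (min_width=13, slack=0)
Line 2: ['cheese', 'for'] (min_width=10, slack=3)
Line 3: ['brick', 'knife'] (min_width=11, slack=2)
Line 4: ['laboratory'] (min_width=10, slack=3)
Line 5: ['have', 'are'] (min_width=8, slack=5)
Line 6: ['pharmacy'] (min_width=8, slack=5)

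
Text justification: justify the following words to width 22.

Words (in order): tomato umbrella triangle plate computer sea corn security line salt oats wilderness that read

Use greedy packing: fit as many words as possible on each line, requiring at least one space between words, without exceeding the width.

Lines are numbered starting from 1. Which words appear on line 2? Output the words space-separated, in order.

Answer: triangle plate

Derivation:
Line 1: ['tomato', 'umbrella'] (min_width=15, slack=7)
Line 2: ['triangle', 'plate'] (min_width=14, slack=8)
Line 3: ['computer', 'sea', 'corn'] (min_width=17, slack=5)
Line 4: ['security', 'line', 'salt'] (min_width=18, slack=4)
Line 5: ['oats', 'wilderness', 'that'] (min_width=20, slack=2)
Line 6: ['read'] (min_width=4, slack=18)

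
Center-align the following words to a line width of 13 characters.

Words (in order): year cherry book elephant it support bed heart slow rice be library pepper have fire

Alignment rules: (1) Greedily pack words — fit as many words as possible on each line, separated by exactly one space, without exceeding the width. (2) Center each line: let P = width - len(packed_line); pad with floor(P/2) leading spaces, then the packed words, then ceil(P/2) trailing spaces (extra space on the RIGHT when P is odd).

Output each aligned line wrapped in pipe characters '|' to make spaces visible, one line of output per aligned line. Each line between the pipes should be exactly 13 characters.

Answer: | year cherry |
|book elephant|
| it support  |
|  bed heart  |
|slow rice be |
|   library   |
| pepper have |
|    fire     |

Derivation:
Line 1: ['year', 'cherry'] (min_width=11, slack=2)
Line 2: ['book', 'elephant'] (min_width=13, slack=0)
Line 3: ['it', 'support'] (min_width=10, slack=3)
Line 4: ['bed', 'heart'] (min_width=9, slack=4)
Line 5: ['slow', 'rice', 'be'] (min_width=12, slack=1)
Line 6: ['library'] (min_width=7, slack=6)
Line 7: ['pepper', 'have'] (min_width=11, slack=2)
Line 8: ['fire'] (min_width=4, slack=9)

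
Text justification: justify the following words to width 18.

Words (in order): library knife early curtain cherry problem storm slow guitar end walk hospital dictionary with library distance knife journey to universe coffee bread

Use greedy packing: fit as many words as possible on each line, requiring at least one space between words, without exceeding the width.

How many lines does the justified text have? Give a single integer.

Line 1: ['library', 'knife'] (min_width=13, slack=5)
Line 2: ['early', 'curtain'] (min_width=13, slack=5)
Line 3: ['cherry', 'problem'] (min_width=14, slack=4)
Line 4: ['storm', 'slow', 'guitar'] (min_width=17, slack=1)
Line 5: ['end', 'walk', 'hospital'] (min_width=17, slack=1)
Line 6: ['dictionary', 'with'] (min_width=15, slack=3)
Line 7: ['library', 'distance'] (min_width=16, slack=2)
Line 8: ['knife', 'journey', 'to'] (min_width=16, slack=2)
Line 9: ['universe', 'coffee'] (min_width=15, slack=3)
Line 10: ['bread'] (min_width=5, slack=13)
Total lines: 10

Answer: 10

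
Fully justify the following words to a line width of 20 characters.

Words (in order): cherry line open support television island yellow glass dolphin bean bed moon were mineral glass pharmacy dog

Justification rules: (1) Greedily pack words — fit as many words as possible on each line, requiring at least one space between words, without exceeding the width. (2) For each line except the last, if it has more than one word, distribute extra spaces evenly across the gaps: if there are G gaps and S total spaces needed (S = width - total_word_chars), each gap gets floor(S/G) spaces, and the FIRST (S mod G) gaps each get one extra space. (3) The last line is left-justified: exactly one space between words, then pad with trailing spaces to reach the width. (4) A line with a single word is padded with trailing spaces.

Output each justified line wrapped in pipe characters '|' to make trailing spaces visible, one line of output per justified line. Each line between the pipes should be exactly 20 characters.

Line 1: ['cherry', 'line', 'open'] (min_width=16, slack=4)
Line 2: ['support', 'television'] (min_width=18, slack=2)
Line 3: ['island', 'yellow', 'glass'] (min_width=19, slack=1)
Line 4: ['dolphin', 'bean', 'bed'] (min_width=16, slack=4)
Line 5: ['moon', 'were', 'mineral'] (min_width=17, slack=3)
Line 6: ['glass', 'pharmacy', 'dog'] (min_width=18, slack=2)

Answer: |cherry   line   open|
|support   television|
|island  yellow glass|
|dolphin   bean   bed|
|moon   were  mineral|
|glass pharmacy dog  |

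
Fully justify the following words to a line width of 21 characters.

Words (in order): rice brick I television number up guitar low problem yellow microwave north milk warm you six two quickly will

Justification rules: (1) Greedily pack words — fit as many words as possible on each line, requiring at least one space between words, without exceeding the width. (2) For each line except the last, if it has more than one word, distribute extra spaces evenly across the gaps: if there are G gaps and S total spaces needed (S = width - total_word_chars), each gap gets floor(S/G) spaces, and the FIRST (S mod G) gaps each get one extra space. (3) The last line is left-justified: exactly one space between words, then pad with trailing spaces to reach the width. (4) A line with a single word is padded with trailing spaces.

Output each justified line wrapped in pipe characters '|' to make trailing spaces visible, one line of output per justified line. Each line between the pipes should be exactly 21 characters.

Line 1: ['rice', 'brick', 'I'] (min_width=12, slack=9)
Line 2: ['television', 'number', 'up'] (min_width=20, slack=1)
Line 3: ['guitar', 'low', 'problem'] (min_width=18, slack=3)
Line 4: ['yellow', 'microwave'] (min_width=16, slack=5)
Line 5: ['north', 'milk', 'warm', 'you'] (min_width=19, slack=2)
Line 6: ['six', 'two', 'quickly', 'will'] (min_width=20, slack=1)

Answer: |rice      brick     I|
|television  number up|
|guitar   low  problem|
|yellow      microwave|
|north  milk  warm you|
|six two quickly will |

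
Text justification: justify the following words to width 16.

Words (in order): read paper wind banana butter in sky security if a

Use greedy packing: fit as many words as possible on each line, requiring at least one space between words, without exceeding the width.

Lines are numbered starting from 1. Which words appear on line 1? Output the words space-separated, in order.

Line 1: ['read', 'paper', 'wind'] (min_width=15, slack=1)
Line 2: ['banana', 'butter', 'in'] (min_width=16, slack=0)
Line 3: ['sky', 'security', 'if'] (min_width=15, slack=1)
Line 4: ['a'] (min_width=1, slack=15)

Answer: read paper wind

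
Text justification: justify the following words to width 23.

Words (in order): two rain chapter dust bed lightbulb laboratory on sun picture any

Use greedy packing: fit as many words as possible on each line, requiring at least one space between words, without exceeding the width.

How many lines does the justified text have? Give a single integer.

Answer: 4

Derivation:
Line 1: ['two', 'rain', 'chapter', 'dust'] (min_width=21, slack=2)
Line 2: ['bed', 'lightbulb'] (min_width=13, slack=10)
Line 3: ['laboratory', 'on', 'sun'] (min_width=17, slack=6)
Line 4: ['picture', 'any'] (min_width=11, slack=12)
Total lines: 4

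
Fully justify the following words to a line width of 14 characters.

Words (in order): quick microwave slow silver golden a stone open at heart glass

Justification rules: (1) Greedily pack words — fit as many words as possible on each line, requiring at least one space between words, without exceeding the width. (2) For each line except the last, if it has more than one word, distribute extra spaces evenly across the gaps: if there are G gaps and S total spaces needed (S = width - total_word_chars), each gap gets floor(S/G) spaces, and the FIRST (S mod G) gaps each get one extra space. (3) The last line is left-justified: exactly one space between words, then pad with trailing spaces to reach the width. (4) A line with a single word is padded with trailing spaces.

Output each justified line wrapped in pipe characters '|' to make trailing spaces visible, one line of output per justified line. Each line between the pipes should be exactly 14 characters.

Answer: |quick         |
|microwave slow|
|silver  golden|
|a  stone  open|
|at heart glass|

Derivation:
Line 1: ['quick'] (min_width=5, slack=9)
Line 2: ['microwave', 'slow'] (min_width=14, slack=0)
Line 3: ['silver', 'golden'] (min_width=13, slack=1)
Line 4: ['a', 'stone', 'open'] (min_width=12, slack=2)
Line 5: ['at', 'heart', 'glass'] (min_width=14, slack=0)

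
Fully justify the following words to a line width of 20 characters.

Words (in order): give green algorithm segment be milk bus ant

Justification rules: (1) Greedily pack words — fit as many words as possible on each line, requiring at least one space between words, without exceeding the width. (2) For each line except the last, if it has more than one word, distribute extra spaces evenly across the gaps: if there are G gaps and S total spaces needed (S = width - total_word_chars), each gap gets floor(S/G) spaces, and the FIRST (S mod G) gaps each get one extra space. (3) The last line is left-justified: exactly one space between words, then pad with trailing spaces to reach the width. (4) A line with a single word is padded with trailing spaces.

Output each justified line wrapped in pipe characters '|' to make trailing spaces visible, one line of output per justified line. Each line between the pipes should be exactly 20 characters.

Answer: |give green algorithm|
|segment  be milk bus|
|ant                 |

Derivation:
Line 1: ['give', 'green', 'algorithm'] (min_width=20, slack=0)
Line 2: ['segment', 'be', 'milk', 'bus'] (min_width=19, slack=1)
Line 3: ['ant'] (min_width=3, slack=17)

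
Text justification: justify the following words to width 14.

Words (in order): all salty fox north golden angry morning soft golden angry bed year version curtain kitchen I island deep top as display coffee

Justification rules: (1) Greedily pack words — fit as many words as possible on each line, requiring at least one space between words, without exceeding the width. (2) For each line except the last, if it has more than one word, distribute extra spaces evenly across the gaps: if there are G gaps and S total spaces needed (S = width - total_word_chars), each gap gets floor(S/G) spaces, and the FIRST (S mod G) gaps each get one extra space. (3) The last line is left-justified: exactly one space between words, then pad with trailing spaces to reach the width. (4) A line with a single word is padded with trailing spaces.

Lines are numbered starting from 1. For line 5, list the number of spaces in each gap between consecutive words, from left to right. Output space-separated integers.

Line 1: ['all', 'salty', 'fox'] (min_width=13, slack=1)
Line 2: ['north', 'golden'] (min_width=12, slack=2)
Line 3: ['angry', 'morning'] (min_width=13, slack=1)
Line 4: ['soft', 'golden'] (min_width=11, slack=3)
Line 5: ['angry', 'bed', 'year'] (min_width=14, slack=0)
Line 6: ['version'] (min_width=7, slack=7)
Line 7: ['curtain'] (min_width=7, slack=7)
Line 8: ['kitchen', 'I'] (min_width=9, slack=5)
Line 9: ['island', 'deep'] (min_width=11, slack=3)
Line 10: ['top', 'as', 'display'] (min_width=14, slack=0)
Line 11: ['coffee'] (min_width=6, slack=8)

Answer: 1 1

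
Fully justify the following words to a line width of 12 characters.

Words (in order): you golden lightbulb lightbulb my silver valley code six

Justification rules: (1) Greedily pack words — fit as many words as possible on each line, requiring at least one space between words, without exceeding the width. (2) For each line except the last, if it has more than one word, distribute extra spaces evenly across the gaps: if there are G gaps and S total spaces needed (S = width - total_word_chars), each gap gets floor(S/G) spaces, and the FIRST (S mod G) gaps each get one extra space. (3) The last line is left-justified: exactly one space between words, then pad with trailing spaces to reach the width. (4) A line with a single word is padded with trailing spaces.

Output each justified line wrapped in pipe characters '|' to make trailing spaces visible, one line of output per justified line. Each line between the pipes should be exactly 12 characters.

Line 1: ['you', 'golden'] (min_width=10, slack=2)
Line 2: ['lightbulb'] (min_width=9, slack=3)
Line 3: ['lightbulb', 'my'] (min_width=12, slack=0)
Line 4: ['silver'] (min_width=6, slack=6)
Line 5: ['valley', 'code'] (min_width=11, slack=1)
Line 6: ['six'] (min_width=3, slack=9)

Answer: |you   golden|
|lightbulb   |
|lightbulb my|
|silver      |
|valley  code|
|six         |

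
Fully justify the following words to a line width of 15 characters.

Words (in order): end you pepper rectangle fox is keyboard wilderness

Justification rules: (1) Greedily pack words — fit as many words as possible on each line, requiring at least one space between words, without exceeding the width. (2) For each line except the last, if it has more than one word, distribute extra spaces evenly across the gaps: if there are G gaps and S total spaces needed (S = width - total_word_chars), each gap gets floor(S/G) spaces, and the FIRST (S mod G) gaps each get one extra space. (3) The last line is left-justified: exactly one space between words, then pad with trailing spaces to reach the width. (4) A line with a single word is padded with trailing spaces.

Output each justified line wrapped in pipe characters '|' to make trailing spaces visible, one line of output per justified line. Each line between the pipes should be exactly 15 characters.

Answer: |end  you pepper|
|rectangle   fox|
|is     keyboard|
|wilderness     |

Derivation:
Line 1: ['end', 'you', 'pepper'] (min_width=14, slack=1)
Line 2: ['rectangle', 'fox'] (min_width=13, slack=2)
Line 3: ['is', 'keyboard'] (min_width=11, slack=4)
Line 4: ['wilderness'] (min_width=10, slack=5)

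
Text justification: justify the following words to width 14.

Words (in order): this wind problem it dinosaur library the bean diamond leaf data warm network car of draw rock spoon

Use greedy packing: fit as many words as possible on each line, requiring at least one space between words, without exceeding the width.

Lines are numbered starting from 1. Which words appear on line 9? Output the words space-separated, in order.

Line 1: ['this', 'wind'] (min_width=9, slack=5)
Line 2: ['problem', 'it'] (min_width=10, slack=4)
Line 3: ['dinosaur'] (min_width=8, slack=6)
Line 4: ['library', 'the'] (min_width=11, slack=3)
Line 5: ['bean', 'diamond'] (min_width=12, slack=2)
Line 6: ['leaf', 'data', 'warm'] (min_width=14, slack=0)
Line 7: ['network', 'car', 'of'] (min_width=14, slack=0)
Line 8: ['draw', 'rock'] (min_width=9, slack=5)
Line 9: ['spoon'] (min_width=5, slack=9)

Answer: spoon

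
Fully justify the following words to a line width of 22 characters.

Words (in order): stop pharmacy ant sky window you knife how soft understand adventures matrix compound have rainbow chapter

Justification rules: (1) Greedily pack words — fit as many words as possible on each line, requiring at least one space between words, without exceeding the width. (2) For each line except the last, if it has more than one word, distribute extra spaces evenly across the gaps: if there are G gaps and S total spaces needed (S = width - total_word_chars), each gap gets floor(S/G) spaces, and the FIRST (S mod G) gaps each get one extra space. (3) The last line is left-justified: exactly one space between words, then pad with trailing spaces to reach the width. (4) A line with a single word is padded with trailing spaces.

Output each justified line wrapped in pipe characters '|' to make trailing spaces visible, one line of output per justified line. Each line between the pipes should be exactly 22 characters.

Answer: |stop  pharmacy ant sky|
|window  you  knife how|
|soft        understand|
|adventures      matrix|
|compound  have rainbow|
|chapter               |

Derivation:
Line 1: ['stop', 'pharmacy', 'ant', 'sky'] (min_width=21, slack=1)
Line 2: ['window', 'you', 'knife', 'how'] (min_width=20, slack=2)
Line 3: ['soft', 'understand'] (min_width=15, slack=7)
Line 4: ['adventures', 'matrix'] (min_width=17, slack=5)
Line 5: ['compound', 'have', 'rainbow'] (min_width=21, slack=1)
Line 6: ['chapter'] (min_width=7, slack=15)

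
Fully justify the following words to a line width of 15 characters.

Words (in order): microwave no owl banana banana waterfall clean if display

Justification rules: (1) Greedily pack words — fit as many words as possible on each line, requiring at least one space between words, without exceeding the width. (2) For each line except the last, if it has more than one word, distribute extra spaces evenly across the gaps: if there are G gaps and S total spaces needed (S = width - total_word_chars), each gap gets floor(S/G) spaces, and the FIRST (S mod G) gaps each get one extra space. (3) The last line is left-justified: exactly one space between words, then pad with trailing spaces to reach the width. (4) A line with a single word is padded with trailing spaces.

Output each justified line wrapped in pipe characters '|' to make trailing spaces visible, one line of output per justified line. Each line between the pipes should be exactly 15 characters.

Line 1: ['microwave', 'no'] (min_width=12, slack=3)
Line 2: ['owl', 'banana'] (min_width=10, slack=5)
Line 3: ['banana'] (min_width=6, slack=9)
Line 4: ['waterfall', 'clean'] (min_width=15, slack=0)
Line 5: ['if', 'display'] (min_width=10, slack=5)

Answer: |microwave    no|
|owl      banana|
|banana         |
|waterfall clean|
|if display     |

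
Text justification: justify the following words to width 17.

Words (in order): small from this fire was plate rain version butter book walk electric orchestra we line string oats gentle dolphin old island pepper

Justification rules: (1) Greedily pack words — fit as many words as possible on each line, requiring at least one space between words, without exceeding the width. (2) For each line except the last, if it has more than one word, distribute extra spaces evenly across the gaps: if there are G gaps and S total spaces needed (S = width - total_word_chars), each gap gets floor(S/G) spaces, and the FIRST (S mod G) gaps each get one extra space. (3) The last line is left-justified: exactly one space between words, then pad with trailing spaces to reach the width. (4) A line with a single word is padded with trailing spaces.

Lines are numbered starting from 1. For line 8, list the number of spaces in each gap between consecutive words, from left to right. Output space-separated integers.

Answer: 4

Derivation:
Line 1: ['small', 'from', 'this'] (min_width=15, slack=2)
Line 2: ['fire', 'was', 'plate'] (min_width=14, slack=3)
Line 3: ['rain', 'version'] (min_width=12, slack=5)
Line 4: ['butter', 'book', 'walk'] (min_width=16, slack=1)
Line 5: ['electric'] (min_width=8, slack=9)
Line 6: ['orchestra', 'we', 'line'] (min_width=17, slack=0)
Line 7: ['string', 'oats'] (min_width=11, slack=6)
Line 8: ['gentle', 'dolphin'] (min_width=14, slack=3)
Line 9: ['old', 'island', 'pepper'] (min_width=17, slack=0)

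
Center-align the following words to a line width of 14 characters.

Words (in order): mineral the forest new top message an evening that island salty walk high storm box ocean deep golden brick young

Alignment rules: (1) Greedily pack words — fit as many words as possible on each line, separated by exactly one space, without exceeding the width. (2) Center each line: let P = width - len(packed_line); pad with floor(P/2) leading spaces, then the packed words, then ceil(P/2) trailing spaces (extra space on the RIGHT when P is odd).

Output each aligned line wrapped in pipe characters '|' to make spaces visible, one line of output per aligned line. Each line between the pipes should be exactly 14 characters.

Line 1: ['mineral', 'the'] (min_width=11, slack=3)
Line 2: ['forest', 'new', 'top'] (min_width=14, slack=0)
Line 3: ['message', 'an'] (min_width=10, slack=4)
Line 4: ['evening', 'that'] (min_width=12, slack=2)
Line 5: ['island', 'salty'] (min_width=12, slack=2)
Line 6: ['walk', 'high'] (min_width=9, slack=5)
Line 7: ['storm', 'box'] (min_width=9, slack=5)
Line 8: ['ocean', 'deep'] (min_width=10, slack=4)
Line 9: ['golden', 'brick'] (min_width=12, slack=2)
Line 10: ['young'] (min_width=5, slack=9)

Answer: | mineral the  |
|forest new top|
|  message an  |
| evening that |
| island salty |
|  walk high   |
|  storm box   |
|  ocean deep  |
| golden brick |
|    young     |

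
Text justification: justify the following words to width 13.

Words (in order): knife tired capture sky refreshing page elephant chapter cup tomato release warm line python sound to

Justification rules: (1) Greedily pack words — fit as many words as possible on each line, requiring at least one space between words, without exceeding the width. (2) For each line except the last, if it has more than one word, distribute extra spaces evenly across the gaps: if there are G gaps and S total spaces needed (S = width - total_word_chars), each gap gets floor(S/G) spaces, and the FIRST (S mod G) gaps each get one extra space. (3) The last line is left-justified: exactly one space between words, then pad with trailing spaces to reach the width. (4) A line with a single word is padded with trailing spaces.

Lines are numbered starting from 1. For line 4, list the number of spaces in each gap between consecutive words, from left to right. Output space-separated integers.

Answer: 1

Derivation:
Line 1: ['knife', 'tired'] (min_width=11, slack=2)
Line 2: ['capture', 'sky'] (min_width=11, slack=2)
Line 3: ['refreshing'] (min_width=10, slack=3)
Line 4: ['page', 'elephant'] (min_width=13, slack=0)
Line 5: ['chapter', 'cup'] (min_width=11, slack=2)
Line 6: ['tomato'] (min_width=6, slack=7)
Line 7: ['release', 'warm'] (min_width=12, slack=1)
Line 8: ['line', 'python'] (min_width=11, slack=2)
Line 9: ['sound', 'to'] (min_width=8, slack=5)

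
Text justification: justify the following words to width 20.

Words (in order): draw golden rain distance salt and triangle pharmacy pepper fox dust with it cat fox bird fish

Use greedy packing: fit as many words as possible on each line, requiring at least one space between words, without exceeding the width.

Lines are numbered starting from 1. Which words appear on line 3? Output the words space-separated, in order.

Answer: triangle pharmacy

Derivation:
Line 1: ['draw', 'golden', 'rain'] (min_width=16, slack=4)
Line 2: ['distance', 'salt', 'and'] (min_width=17, slack=3)
Line 3: ['triangle', 'pharmacy'] (min_width=17, slack=3)
Line 4: ['pepper', 'fox', 'dust', 'with'] (min_width=20, slack=0)
Line 5: ['it', 'cat', 'fox', 'bird', 'fish'] (min_width=20, slack=0)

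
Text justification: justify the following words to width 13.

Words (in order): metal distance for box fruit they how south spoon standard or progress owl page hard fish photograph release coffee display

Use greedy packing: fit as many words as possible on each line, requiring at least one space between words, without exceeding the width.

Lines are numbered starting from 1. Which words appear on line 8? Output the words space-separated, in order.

Answer: page hard

Derivation:
Line 1: ['metal'] (min_width=5, slack=8)
Line 2: ['distance', 'for'] (min_width=12, slack=1)
Line 3: ['box', 'fruit'] (min_width=9, slack=4)
Line 4: ['they', 'how'] (min_width=8, slack=5)
Line 5: ['south', 'spoon'] (min_width=11, slack=2)
Line 6: ['standard', 'or'] (min_width=11, slack=2)
Line 7: ['progress', 'owl'] (min_width=12, slack=1)
Line 8: ['page', 'hard'] (min_width=9, slack=4)
Line 9: ['fish'] (min_width=4, slack=9)
Line 10: ['photograph'] (min_width=10, slack=3)
Line 11: ['release'] (min_width=7, slack=6)
Line 12: ['coffee'] (min_width=6, slack=7)
Line 13: ['display'] (min_width=7, slack=6)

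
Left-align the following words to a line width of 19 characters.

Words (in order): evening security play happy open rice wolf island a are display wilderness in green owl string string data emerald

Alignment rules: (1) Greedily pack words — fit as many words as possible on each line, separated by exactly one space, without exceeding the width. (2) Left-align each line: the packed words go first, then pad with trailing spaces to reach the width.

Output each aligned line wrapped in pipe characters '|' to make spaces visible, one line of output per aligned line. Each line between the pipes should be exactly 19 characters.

Answer: |evening security   |
|play happy open    |
|rice wolf island a |
|are display        |
|wilderness in green|
|owl string string  |
|data emerald       |

Derivation:
Line 1: ['evening', 'security'] (min_width=16, slack=3)
Line 2: ['play', 'happy', 'open'] (min_width=15, slack=4)
Line 3: ['rice', 'wolf', 'island', 'a'] (min_width=18, slack=1)
Line 4: ['are', 'display'] (min_width=11, slack=8)
Line 5: ['wilderness', 'in', 'green'] (min_width=19, slack=0)
Line 6: ['owl', 'string', 'string'] (min_width=17, slack=2)
Line 7: ['data', 'emerald'] (min_width=12, slack=7)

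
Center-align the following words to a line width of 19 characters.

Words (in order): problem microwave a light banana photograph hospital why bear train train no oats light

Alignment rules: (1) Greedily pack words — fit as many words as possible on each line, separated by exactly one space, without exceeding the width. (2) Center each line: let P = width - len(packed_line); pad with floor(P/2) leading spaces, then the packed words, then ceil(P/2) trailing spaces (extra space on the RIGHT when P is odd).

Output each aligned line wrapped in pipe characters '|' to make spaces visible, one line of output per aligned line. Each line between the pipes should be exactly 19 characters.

Line 1: ['problem', 'microwave', 'a'] (min_width=19, slack=0)
Line 2: ['light', 'banana'] (min_width=12, slack=7)
Line 3: ['photograph', 'hospital'] (min_width=19, slack=0)
Line 4: ['why', 'bear', 'train'] (min_width=14, slack=5)
Line 5: ['train', 'no', 'oats', 'light'] (min_width=19, slack=0)

Answer: |problem microwave a|
|   light banana    |
|photograph hospital|
|  why bear train   |
|train no oats light|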